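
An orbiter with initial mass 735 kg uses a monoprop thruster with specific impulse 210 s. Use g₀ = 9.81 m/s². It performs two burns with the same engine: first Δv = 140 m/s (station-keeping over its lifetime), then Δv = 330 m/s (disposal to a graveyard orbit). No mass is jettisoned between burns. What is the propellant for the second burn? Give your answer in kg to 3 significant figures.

propellant for the second burn ≈ 102 kg

v_e = Isp · g₀ = 210 × 9.81 = 2060.1 m/s.
After the first burn: m = 735 × exp(−140/2060.1) = 735 × 0.93430 = 686.711 kg.
After the second burn: m = 686.711 × exp(−330/2060.1) = 686.711 × 0.85198 = 585.064 kg.
Second-burn propellant = 686.711 − 585.064 = 101.647 kg.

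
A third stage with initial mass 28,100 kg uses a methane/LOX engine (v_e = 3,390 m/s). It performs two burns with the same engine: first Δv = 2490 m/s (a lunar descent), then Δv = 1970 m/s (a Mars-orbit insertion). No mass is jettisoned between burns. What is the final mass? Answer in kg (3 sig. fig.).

final mass ≈ 7540 kg

After the first burn: m = 28100 × exp(−2490/3390.0) = 28100 × 0.47974 = 13,480.7 kg.
After the second burn: m = 13,480.7 × exp(−1970/3390.0) = 13,480.7 × 0.55927 = 7,539.35 kg.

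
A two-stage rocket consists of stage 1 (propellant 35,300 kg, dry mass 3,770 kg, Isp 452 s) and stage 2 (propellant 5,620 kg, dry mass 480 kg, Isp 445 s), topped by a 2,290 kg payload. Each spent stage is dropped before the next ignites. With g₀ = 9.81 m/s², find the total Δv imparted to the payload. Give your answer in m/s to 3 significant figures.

Ignition mass of stage 1 = 35,300+3,770 + 5,620+480 + 2,290 = 47,460 kg.
Stage 1: m₀ = 47,460 kg, m_f = 47,460 − 35,300 = 12,160 kg; Δv = 452×9.81×ln(3.903) = 4434.1×1.3617 ≈ 6038 m/s.
Stage 2: m₀ = 8,390 kg, m_f = 8,390 − 5,620 = 2,770 kg; Δv = 445×9.81×ln(3.029) = 4365.4×1.1082 ≈ 4838 m/s.
Total Δv = 6038 + 4838 = 10876 m/s.

Δv ≈ 10900 m/s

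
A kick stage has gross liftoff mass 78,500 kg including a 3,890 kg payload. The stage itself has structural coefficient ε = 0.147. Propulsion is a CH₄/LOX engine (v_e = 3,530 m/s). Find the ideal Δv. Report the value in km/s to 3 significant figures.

Δv ≈ 5.88 km/s

Stage wet mass = m₀ − payload = 78,500 − 3,890 = 74,610 kg.
Stage dry mass = ε × stage wet mass = 0.147 × 74,610 = 10,967.7 kg.
Burnout mass m_f = stage dry + payload = 10,967.7 + 3,890 = 14,857.7 kg.
Δv = v_e · ln(78,500/14,857.7) = 3530.0 × ln(5.283) = 3530.0 × 1.6646 ≈ 5876 m/s.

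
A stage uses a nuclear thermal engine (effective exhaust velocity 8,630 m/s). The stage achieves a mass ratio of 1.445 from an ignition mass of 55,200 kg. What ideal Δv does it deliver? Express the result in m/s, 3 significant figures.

Δv ≈ 3180 m/s

Rocket equation: Δv = v_e · ln(1.445) = 8630.0 × 0.3681 ≈ 3176.8 m/s.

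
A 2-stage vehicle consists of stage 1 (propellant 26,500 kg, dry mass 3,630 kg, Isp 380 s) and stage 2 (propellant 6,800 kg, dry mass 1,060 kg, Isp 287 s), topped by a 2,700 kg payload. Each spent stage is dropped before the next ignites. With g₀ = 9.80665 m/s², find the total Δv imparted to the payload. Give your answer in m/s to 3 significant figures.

Δv ≈ 6830 m/s

Ignition mass of stage 1 = 26,500+3,630 + 6,800+1,060 + 2,700 = 40,690 kg.
Stage 1: m₀ = 40,690 kg, m_f = 40,690 − 26,500 = 14,190 kg; Δv = 380×9.80665×ln(2.868) = 3726.5×1.0534 ≈ 3926 m/s.
Stage 2: m₀ = 10,560 kg, m_f = 10,560 − 6,800 = 3,760 kg; Δv = 287×9.80665×ln(2.809) = 2814.5×1.0327 ≈ 2906 m/s.
Total Δv = 3926 + 2906 = 6832 m/s.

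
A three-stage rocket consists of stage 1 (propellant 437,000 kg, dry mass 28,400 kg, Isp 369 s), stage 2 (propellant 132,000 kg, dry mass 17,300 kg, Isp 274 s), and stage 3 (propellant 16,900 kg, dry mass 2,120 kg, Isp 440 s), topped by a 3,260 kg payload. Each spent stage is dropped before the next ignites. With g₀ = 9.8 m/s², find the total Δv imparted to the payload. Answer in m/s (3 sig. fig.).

Ignition mass of stage 1 = 437,000+28,400 + 132,000+17,300 + 16,900+2,120 + 3,260 = 636,980 kg.
Stage 1: m₀ = 636,980 kg, m_f = 636,980 − 437,000 = 199,980 kg; Δv = 369×9.8×ln(3.185) = 3616.2×1.1585 ≈ 4189 m/s.
Stage 2: m₀ = 171,580 kg, m_f = 171,580 − 132,000 = 39,580 kg; Δv = 274×9.8×ln(4.335) = 2685.2×1.4667 ≈ 3938 m/s.
Stage 3: m₀ = 22,280 kg, m_f = 22,280 − 16,900 = 5,380 kg; Δv = 440×9.8×ln(4.141) = 4312.0×1.4210 ≈ 6127 m/s.
Total Δv = 4189 + 3938 + 6127 = 14254 m/s.

Δv ≈ 14300 m/s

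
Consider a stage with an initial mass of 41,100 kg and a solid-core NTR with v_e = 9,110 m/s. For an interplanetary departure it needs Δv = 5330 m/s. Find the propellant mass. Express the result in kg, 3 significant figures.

m₀/m_f = exp(Δv / v_e) = exp(5330 / 9110.0) = exp(0.5851) = 1.7951.
m_f = 41,100 / 1.7951 = 22,895.7 kg, so propellant = m₀ − m_f = 41,100 − 22,895.7 = 18,204.3 kg.

propellant mass ≈ 18200 kg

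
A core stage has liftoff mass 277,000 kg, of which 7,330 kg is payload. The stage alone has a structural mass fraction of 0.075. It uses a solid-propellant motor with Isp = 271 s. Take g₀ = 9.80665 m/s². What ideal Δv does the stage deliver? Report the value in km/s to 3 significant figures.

Stage wet mass = m₀ − payload = 277,000 − 7,330 = 269,670 kg.
Stage dry mass = ε × stage wet mass = 0.075 × 269,670 = 20,225.3 kg.
Burnout mass m_f = stage dry + payload = 20,225.3 + 7,330 = 27,555.3 kg.
v_e = Isp · g₀ = 271 × 9.80665 = 2657.6 m/s.
Rocket equation: Δv = v_e · ln(277,000/27,555.3) = 2657.6 × ln(10.05) = 2657.6 × 2.3078 ≈ 6133 m/s.

Δv ≈ 6.13 km/s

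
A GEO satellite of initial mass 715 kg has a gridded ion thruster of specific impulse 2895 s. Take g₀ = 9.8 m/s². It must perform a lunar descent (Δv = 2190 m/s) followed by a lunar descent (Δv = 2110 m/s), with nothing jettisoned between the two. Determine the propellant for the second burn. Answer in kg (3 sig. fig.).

propellant for the second burn ≈ 47.4 kg

v_e = Isp · g₀ = 2895 × 9.8 = 28371.0 m/s.
After the first burn: m = 715 × exp(−2190/28371.0) = 715 × 0.92571 = 661.883 kg.
After the second burn: m = 661.883 × exp(−2110/28371.0) = 661.883 × 0.92833 = 614.446 kg.
Second-burn propellant = 661.883 − 614.446 = 47.437 kg.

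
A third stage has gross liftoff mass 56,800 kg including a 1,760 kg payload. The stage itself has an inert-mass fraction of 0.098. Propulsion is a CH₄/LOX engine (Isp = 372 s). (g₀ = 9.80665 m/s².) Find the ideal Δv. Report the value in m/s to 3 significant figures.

Δv ≈ 7560 m/s

Stage wet mass = m₀ − payload = 56,800 − 1,760 = 55,040 kg.
Stage dry mass = ε × stage wet mass = 0.098 × 55,040 = 5,393.92 kg.
Burnout mass m_f = stage dry + payload = 5,393.92 + 1,760 = 7,153.92 kg.
v_e = Isp · g₀ = 372 × 9.80665 = 3648.1 m/s.
By the Tsiolkovsky rocket equation, Δv = v_e · ln(56,800/7,153.92) = 3648.1 × ln(7.94) = 3648.1 × 2.0719 ≈ 7558 m/s.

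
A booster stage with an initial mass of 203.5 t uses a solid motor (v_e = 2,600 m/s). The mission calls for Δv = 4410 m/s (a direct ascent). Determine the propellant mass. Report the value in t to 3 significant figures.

Using Δv = v_e ln(m₀/m_f): m₀/m_f = exp(Δv / v_e) = exp(4410 / 2600.0) = exp(1.6962) = 5.4529.
m_f = 203.5 / 5.4529 = 37.3196 t, so propellant = m₀ − m_f = 203.5 − 37.3196 = 166.1804 t.

propellant mass ≈ 166 t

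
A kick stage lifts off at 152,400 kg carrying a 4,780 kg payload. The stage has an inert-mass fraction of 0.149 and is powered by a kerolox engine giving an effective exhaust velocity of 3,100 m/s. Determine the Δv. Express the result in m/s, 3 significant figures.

Stage wet mass = m₀ − payload = 152,400 − 4,780 = 147,620 kg.
Stage dry mass = ε × stage wet mass = 0.149 × 147,620 = 21,995.4 kg.
Burnout mass m_f = stage dry + payload = 21,995.4 + 4,780 = 26,775.4 kg.
Using Δv = v_e ln(m₀/m_f): Δv = v_e · ln(152,400/26,775.4) = 3100.0 × ln(5.692) = 3100.0 × 1.7390 ≈ 5391 m/s.

Δv ≈ 5390 m/s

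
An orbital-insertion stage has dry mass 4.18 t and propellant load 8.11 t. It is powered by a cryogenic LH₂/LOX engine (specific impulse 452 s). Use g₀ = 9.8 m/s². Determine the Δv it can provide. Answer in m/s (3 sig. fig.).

Δv ≈ 4780 m/s

v_e = Isp · g₀ = 452 × 9.8 = 4429.6 m/s.
m₀ = m_dry + m_prop = 4.18 + 8.11 = 12.29 t.
Δv = v_e · ln(m₀/m_f) = 4429.6 × ln(2.94) = 4429.6 × 1.0785 ≈ 4777.2 m/s.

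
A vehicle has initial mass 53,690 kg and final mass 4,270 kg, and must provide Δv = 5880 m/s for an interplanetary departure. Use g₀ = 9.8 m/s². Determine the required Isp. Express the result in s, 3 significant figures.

Isp ≈ 237 s

ln(m₀/m_f) = ln(53690/4270) = ln(12.57) = 2.5316.
v_e = Δv / ln(m₀/m_f) = 5880 / 2.5316 = 2322.6 m/s.
Isp = v_e / g₀ = 2322.6 / 9.8 = 237.0 s.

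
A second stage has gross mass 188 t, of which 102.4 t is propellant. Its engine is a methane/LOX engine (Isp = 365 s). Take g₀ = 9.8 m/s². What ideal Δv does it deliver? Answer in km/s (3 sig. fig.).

Δv ≈ 2.81 km/s

v_e = Isp · g₀ = 365 × 9.8 = 3577.0 m/s.
m_f = m₀ − m_prop = 188 − 102.4 = 85.6 t.
Δv = v_e · ln(m₀/m_f) = 3577.0 × ln(2.196) = 3577.0 × 0.7868 ≈ 2814.2 m/s.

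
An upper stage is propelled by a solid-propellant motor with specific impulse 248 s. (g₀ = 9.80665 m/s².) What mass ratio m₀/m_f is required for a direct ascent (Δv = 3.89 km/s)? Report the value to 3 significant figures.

mass ratio ≈ 4.95

v_e = Isp · g₀ = 248 × 9.80665 = 2432.0 m/s.
By the Tsiolkovsky rocket equation, m₀/m_f = exp(Δv / v_e) = exp(3890 / 2432.0) = exp(1.5995) = 4.9504.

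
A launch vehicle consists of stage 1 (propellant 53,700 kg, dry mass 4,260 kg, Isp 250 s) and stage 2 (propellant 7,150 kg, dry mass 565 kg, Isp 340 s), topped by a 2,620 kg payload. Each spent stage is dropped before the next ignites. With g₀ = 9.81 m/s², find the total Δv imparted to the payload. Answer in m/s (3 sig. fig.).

Δv ≈ 7710 m/s

Ignition mass of stage 1 = 53,700+4,260 + 7,150+565 + 2,620 = 68,295 kg.
Stage 1: m₀ = 68,295 kg, m_f = 68,295 − 53,700 = 14,595 kg; Δv = 250×9.81×ln(4.679) = 2452.5×1.5432 ≈ 3785 m/s.
Stage 2: m₀ = 10,335 kg, m_f = 10,335 − 7,150 = 3,185 kg; Δv = 340×9.81×ln(3.245) = 3335.4×1.1771 ≈ 3926 m/s.
Total Δv = 3785 + 3926 = 7711 m/s.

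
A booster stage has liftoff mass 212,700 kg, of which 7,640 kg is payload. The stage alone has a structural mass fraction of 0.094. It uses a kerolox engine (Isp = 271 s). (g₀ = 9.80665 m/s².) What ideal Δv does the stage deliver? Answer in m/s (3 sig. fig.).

Stage wet mass = m₀ − payload = 212,700 − 7,640 = 205,060 kg.
Stage dry mass = ε × stage wet mass = 0.094 × 205,060 = 19,275.6 kg.
Burnout mass m_f = stage dry + payload = 19,275.6 + 7,640 = 26,915.6 kg.
v_e = Isp · g₀ = 271 × 9.80665 = 2657.6 m/s.
Δv = v_e · ln(212,700/26,915.6) = 2657.6 × ln(7.902) = 2657.6 × 2.0672 ≈ 5494 m/s.

Δv ≈ 5490 m/s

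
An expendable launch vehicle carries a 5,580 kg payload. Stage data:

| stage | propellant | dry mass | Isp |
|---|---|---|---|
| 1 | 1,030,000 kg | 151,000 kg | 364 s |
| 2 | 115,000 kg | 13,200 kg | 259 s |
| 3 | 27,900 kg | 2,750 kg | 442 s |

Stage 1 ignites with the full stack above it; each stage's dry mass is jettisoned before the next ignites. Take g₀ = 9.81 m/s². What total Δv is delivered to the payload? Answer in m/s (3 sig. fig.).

Ignition mass of stage 1 = 1,030,000+151,000 + 115,000+13,200 + 27,900+2,750 + 5,580 = 1,345,430 kg.
Stage 1: m₀ = 1,345,430 kg, m_f = 1,345,430 − 1,030,000 = 315,430 kg; Δv = 364×9.81×ln(4.265) = 3570.8×1.4505 ≈ 5180 m/s.
Stage 2: m₀ = 164,430 kg, m_f = 164,430 − 115,000 = 49,430 kg; Δv = 259×9.81×ln(3.327) = 2540.8×1.2019 ≈ 3054 m/s.
Stage 3: m₀ = 36,230 kg, m_f = 36,230 − 27,900 = 8,330 kg; Δv = 442×9.81×ln(4.349) = 4336.0×1.4700 ≈ 6374 m/s.
Total Δv = 5180 + 3054 + 6374 = 14608 m/s.

Δv ≈ 14600 m/s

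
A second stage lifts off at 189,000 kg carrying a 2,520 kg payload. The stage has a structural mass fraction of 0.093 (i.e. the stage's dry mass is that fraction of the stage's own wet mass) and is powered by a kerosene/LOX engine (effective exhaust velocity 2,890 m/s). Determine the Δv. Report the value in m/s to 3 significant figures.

Δv ≈ 6510 m/s

Stage wet mass = m₀ − payload = 189,000 − 2,520 = 186,480 kg.
Stage dry mass = ε × stage wet mass = 0.093 × 186,480 = 17,342.6 kg.
Burnout mass m_f = stage dry + payload = 17,342.6 + 2,520 = 19,862.6 kg.
By the Tsiolkovsky rocket equation, Δv = v_e · ln(189,000/19,862.6) = 2890.0 × ln(9.515) = 2890.0 × 2.2529 ≈ 6511 m/s.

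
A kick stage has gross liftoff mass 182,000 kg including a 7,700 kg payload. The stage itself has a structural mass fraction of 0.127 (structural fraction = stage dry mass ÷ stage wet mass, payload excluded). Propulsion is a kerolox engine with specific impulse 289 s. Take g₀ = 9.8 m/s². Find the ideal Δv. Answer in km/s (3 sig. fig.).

Stage wet mass = m₀ − payload = 182,000 − 7,700 = 174,300 kg.
Stage dry mass = ε × stage wet mass = 0.127 × 174,300 = 22,136.1 kg.
Burnout mass m_f = stage dry + payload = 22,136.1 + 7,700 = 29,836.1 kg.
v_e = Isp · g₀ = 289 × 9.8 = 2832.2 m/s.
Using Δv = v_e ln(m₀/m_f): Δv = v_e · ln(182,000/29,836.1) = 2832.2 × ln(6.1) = 2832.2 × 1.8083 ≈ 5121 m/s.

Δv ≈ 5.12 km/s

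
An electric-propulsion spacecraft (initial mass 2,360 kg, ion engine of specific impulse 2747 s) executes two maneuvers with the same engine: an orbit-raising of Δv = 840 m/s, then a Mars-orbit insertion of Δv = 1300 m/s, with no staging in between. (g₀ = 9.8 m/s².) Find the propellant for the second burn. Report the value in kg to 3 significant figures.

propellant for the second burn ≈ 108 kg

v_e = Isp · g₀ = 2747 × 9.8 = 26920.6 m/s.
After the first burn: m = 2360 × exp(−840/26920.6) = 2360 × 0.96928 = 2,287.5 kg.
After the second burn: m = 2,287.5 × exp(−1300/26920.6) = 2,287.5 × 0.95286 = 2,179.67 kg.
Second-burn propellant = 2,287.5 − 2,179.67 = 107.83 kg.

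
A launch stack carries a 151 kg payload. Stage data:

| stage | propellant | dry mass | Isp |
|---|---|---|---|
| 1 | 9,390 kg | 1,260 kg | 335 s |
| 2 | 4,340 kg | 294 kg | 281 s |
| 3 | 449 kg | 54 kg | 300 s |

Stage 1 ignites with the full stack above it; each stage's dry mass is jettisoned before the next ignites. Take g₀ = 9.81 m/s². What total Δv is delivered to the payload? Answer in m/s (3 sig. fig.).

Ignition mass of stage 1 = 9,390+1,260 + 4,340+294 + 449+54 + 151 = 15,938 kg.
Stage 1: m₀ = 15,938 kg, m_f = 15,938 − 9,390 = 6,548 kg; Δv = 335×9.81×ln(2.434) = 3286.4×0.8895 ≈ 2923 m/s.
Stage 2: m₀ = 5,288 kg, m_f = 5,288 − 4,340 = 948 kg; Δv = 281×9.81×ln(5.578) = 2756.6×1.7188 ≈ 4738 m/s.
Stage 3: m₀ = 654 kg, m_f = 654 − 449 = 205 kg; Δv = 300×9.81×ln(3.19) = 2943.0×1.1601 ≈ 3414 m/s.
Total Δv = 2923 + 4738 + 3414 = 11075 m/s.

Δv ≈ 11100 m/s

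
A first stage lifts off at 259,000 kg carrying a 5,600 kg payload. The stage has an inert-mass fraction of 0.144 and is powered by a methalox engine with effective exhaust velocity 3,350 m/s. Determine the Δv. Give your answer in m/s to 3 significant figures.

Δv ≈ 6090 m/s

Stage wet mass = m₀ − payload = 259,000 − 5,600 = 253,400 kg.
Stage dry mass = ε × stage wet mass = 0.144 × 253,400 = 36,489.6 kg.
Burnout mass m_f = stage dry + payload = 36,489.6 + 5,600 = 42,089.6 kg.
From the ideal rocket equation, Δv = v_e · ln(259,000/42,089.6) = 3350.0 × ln(6.154) = 3350.0 × 1.8170 ≈ 6087 m/s.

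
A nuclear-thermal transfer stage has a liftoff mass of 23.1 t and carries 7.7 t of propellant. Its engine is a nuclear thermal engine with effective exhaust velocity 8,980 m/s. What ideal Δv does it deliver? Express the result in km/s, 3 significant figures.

Δv ≈ 3.64 km/s

m_f = m₀ − m_prop = 23.1 − 7.7 = 15.4 t.
Using Δv = v_e ln(m₀/m_f): Δv = v_e · ln(m₀/m_f) = 8980.0 × ln(1.5) = 8980.0 × 0.4055 ≈ 3641.1 m/s.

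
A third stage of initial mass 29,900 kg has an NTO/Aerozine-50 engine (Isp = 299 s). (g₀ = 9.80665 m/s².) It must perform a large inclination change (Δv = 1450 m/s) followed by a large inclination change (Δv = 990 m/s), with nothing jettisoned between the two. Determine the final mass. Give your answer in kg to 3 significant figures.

v_e = Isp · g₀ = 299 × 9.80665 = 2932.2 m/s.
After the first burn: m = 29900 × exp(−1450/2932.2) = 29900 × 0.60987 = 18,235.1 kg.
After the second burn: m = 18,235.1 × exp(−990/2932.2) = 18,235.1 × 0.71346 = 13,010 kg.

final mass ≈ 13000 kg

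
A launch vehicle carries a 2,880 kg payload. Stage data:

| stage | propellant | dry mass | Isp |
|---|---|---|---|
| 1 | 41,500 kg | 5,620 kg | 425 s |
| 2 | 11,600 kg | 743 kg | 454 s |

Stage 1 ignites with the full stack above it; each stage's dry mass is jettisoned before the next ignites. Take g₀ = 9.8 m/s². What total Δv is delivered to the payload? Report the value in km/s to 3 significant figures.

Ignition mass of stage 1 = 41,500+5,620 + 11,600+743 + 2,880 = 62,343 kg.
Stage 1: m₀ = 62,343 kg, m_f = 62,343 − 41,500 = 20,843 kg; Δv = 425×9.8×ln(2.991) = 4165.0×1.0956 ≈ 4563 m/s.
Stage 2: m₀ = 15,223 kg, m_f = 15,223 − 11,600 = 3,623 kg; Δv = 454×9.8×ln(4.202) = 4449.2×1.4355 ≈ 6387 m/s.
Total Δv = 4563 + 6387 = 10950 m/s.

Δv ≈ 11.0 km/s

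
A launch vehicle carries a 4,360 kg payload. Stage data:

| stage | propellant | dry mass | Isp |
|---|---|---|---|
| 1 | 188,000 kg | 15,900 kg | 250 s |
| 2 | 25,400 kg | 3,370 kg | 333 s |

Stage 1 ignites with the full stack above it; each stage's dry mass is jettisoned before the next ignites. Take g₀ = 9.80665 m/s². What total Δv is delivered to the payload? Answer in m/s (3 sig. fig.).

Ignition mass of stage 1 = 188,000+15,900 + 25,400+3,370 + 4,360 = 237,030 kg.
Stage 1: m₀ = 237,030 kg, m_f = 237,030 − 188,000 = 49,030 kg; Δv = 250×9.80665×ln(4.834) = 2451.7×1.5758 ≈ 3863 m/s.
Stage 2: m₀ = 33,130 kg, m_f = 33,130 − 25,400 = 7,730 kg; Δv = 333×9.80665×ln(4.286) = 3265.6×1.4553 ≈ 4753 m/s.
Total Δv = 3863 + 4753 = 8616 m/s.

Δv ≈ 8620 m/s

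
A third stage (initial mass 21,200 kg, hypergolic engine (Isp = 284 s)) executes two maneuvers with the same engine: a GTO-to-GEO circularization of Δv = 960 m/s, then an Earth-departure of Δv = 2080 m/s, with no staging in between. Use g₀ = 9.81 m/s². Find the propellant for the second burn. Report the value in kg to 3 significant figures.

propellant for the second burn ≈ 7900 kg

v_e = Isp · g₀ = 284 × 9.81 = 2786.0 m/s.
After the first burn: m = 21200 × exp(−960/2786.0) = 21200 × 0.70852 = 15,020.6 kg.
After the second burn: m = 15,020.6 × exp(−2080/2786.0) = 15,020.6 × 0.47399 = 7,119.61 kg.
Second-burn propellant = 15,020.6 − 7,119.61 = 7,900.99 kg.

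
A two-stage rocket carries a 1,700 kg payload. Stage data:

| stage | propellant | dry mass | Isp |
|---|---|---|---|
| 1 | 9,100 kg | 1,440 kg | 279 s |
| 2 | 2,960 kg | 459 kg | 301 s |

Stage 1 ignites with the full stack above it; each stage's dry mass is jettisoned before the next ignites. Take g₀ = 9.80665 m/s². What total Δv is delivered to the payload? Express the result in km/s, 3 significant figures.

Ignition mass of stage 1 = 9,100+1,440 + 2,960+459 + 1,700 = 15,659 kg.
Stage 1: m₀ = 15,659 kg, m_f = 15,659 − 9,100 = 6,559 kg; Δv = 279×9.80665×ln(2.387) = 2736.1×0.8702 ≈ 2381 m/s.
Stage 2: m₀ = 5,119 kg, m_f = 5,119 − 2,960 = 2,159 kg; Δv = 301×9.80665×ln(2.371) = 2951.8×0.8633 ≈ 2548 m/s.
Total Δv = 2381 + 2548 = 4929 m/s.

Δv ≈ 4.93 km/s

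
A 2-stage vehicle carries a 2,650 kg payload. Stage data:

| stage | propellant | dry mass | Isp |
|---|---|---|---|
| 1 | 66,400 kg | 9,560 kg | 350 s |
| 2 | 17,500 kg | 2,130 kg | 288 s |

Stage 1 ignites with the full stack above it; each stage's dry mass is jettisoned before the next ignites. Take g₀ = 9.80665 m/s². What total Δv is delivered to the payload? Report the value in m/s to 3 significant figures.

Δv ≈ 8210 m/s

Ignition mass of stage 1 = 66,400+9,560 + 17,500+2,130 + 2,650 = 98,240 kg.
Stage 1: m₀ = 98,240 kg, m_f = 98,240 − 66,400 = 31,840 kg; Δv = 350×9.80665×ln(3.085) = 3432.3×1.1267 ≈ 3867 m/s.
Stage 2: m₀ = 22,280 kg, m_f = 22,280 − 17,500 = 4,780 kg; Δv = 288×9.80665×ln(4.661) = 2824.3×1.5392 ≈ 4347 m/s.
Total Δv = 3867 + 4347 = 8214 m/s.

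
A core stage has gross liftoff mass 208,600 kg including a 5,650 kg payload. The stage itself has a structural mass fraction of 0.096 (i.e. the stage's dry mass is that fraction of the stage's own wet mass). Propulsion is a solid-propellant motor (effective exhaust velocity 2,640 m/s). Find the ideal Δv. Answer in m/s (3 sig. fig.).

Stage wet mass = m₀ − payload = 208,600 − 5,650 = 202,950 kg.
Stage dry mass = ε × stage wet mass = 0.096 × 202,950 = 19,483.2 kg.
Burnout mass m_f = stage dry + payload = 19,483.2 + 5,650 = 25,133.2 kg.
From the ideal rocket equation, Δv = v_e · ln(208,600/25,133.2) = 2640.0 × ln(8.3) = 2640.0 × 2.1162 ≈ 5587 m/s.

Δv ≈ 5590 m/s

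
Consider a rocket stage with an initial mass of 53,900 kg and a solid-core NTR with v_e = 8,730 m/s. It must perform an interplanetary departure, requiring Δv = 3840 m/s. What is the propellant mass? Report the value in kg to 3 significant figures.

Using Δv = v_e ln(m₀/m_f): m₀/m_f = exp(Δv / v_e) = exp(3840 / 8730.0) = exp(0.4399) = 1.5525.
m_f = 53,900 / 1.5525 = 34,718.2 kg, so propellant = m₀ − m_f = 53,900 − 34,718.2 = 19,181.8 kg.

propellant mass ≈ 19200 kg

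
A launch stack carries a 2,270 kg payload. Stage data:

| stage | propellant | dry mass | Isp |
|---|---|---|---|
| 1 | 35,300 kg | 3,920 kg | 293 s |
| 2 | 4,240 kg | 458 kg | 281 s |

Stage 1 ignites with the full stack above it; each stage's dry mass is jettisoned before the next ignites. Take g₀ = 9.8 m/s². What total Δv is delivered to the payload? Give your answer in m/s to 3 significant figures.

Δv ≈ 6730 m/s

Ignition mass of stage 1 = 35,300+3,920 + 4,240+458 + 2,270 = 46,188 kg.
Stage 1: m₀ = 46,188 kg, m_f = 46,188 − 35,300 = 10,888 kg; Δv = 293×9.8×ln(4.242) = 2871.4×1.4451 ≈ 4149 m/s.
Stage 2: m₀ = 6,968 kg, m_f = 6,968 − 4,240 = 2,728 kg; Δv = 281×9.8×ln(2.554) = 2753.8×0.9378 ≈ 2582 m/s.
Total Δv = 4149 + 2582 = 6731 m/s.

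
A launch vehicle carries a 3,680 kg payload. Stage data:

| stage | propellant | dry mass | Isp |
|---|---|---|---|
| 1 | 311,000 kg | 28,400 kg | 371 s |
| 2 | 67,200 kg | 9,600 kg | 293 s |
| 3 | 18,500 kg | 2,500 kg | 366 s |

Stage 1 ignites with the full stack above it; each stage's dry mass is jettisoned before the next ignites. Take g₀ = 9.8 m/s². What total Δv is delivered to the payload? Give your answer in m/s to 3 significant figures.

Δv ≈ 12500 m/s

Ignition mass of stage 1 = 311,000+28,400 + 67,200+9,600 + 18,500+2,500 + 3,680 = 440,880 kg.
Stage 1: m₀ = 440,880 kg, m_f = 440,880 − 311,000 = 129,880 kg; Δv = 371×9.8×ln(3.395) = 3635.8×1.2222 ≈ 4444 m/s.
Stage 2: m₀ = 101,480 kg, m_f = 101,480 − 67,200 = 34,280 kg; Δv = 293×9.8×ln(2.96) = 2871.4×1.0853 ≈ 3116 m/s.
Stage 3: m₀ = 24,680 kg, m_f = 24,680 − 18,500 = 6,180 kg; Δv = 366×9.8×ln(3.994) = 3586.8×1.3847 ≈ 4967 m/s.
Total Δv = 4444 + 3116 + 4967 = 12527 m/s.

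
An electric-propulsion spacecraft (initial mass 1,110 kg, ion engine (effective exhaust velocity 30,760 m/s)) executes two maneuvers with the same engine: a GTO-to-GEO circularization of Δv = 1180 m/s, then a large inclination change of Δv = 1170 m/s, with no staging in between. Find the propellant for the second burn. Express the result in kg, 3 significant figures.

After the first burn: m = 1110 × exp(−1180/30760.0) = 1110 × 0.96236 = 1,068.22 kg.
After the second burn: m = 1,068.22 × exp(−1170/30760.0) = 1,068.22 × 0.96268 = 1,028.35 kg.
Second-burn propellant = 1,068.22 − 1,028.35 = 39.87 kg.

propellant for the second burn ≈ 39.9 kg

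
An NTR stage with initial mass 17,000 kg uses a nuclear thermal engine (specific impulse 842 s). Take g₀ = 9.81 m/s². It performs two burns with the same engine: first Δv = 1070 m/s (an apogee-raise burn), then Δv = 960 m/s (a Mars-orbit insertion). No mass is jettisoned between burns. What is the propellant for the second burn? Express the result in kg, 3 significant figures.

propellant for the second burn ≈ 1640 kg

v_e = Isp · g₀ = 842 × 9.81 = 8260.0 m/s.
After the first burn: m = 17000 × exp(−1070/8260.0) = 17000 × 0.87850 = 14,934.5 kg.
After the second burn: m = 14,934.5 × exp(−960/8260.0) = 14,934.5 × 0.89028 = 13,295.9 kg.
Second-burn propellant = 14,934.5 − 13,295.9 = 1,638.6 kg.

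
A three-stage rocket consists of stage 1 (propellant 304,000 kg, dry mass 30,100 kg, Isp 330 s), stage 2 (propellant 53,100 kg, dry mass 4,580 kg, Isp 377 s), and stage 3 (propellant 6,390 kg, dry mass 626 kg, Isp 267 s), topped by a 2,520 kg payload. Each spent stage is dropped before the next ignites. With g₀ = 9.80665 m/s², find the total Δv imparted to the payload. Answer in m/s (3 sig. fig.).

Δv ≈ 13300 m/s

Ignition mass of stage 1 = 304,000+30,100 + 53,100+4,580 + 6,390+626 + 2,520 = 401,316 kg.
Stage 1: m₀ = 401,316 kg, m_f = 401,316 − 304,000 = 97,316 kg; Δv = 330×9.80665×ln(4.124) = 3236.2×1.4168 ≈ 4585 m/s.
Stage 2: m₀ = 67,216 kg, m_f = 67,216 − 53,100 = 14,116 kg; Δv = 377×9.80665×ln(4.762) = 3697.1×1.5606 ≈ 5770 m/s.
Stage 3: m₀ = 9,536 kg, m_f = 9,536 − 6,390 = 3,146 kg; Δv = 267×9.80665×ln(3.031) = 2618.4×1.1089 ≈ 2904 m/s.
Total Δv = 4585 + 5770 + 2904 = 13259 m/s.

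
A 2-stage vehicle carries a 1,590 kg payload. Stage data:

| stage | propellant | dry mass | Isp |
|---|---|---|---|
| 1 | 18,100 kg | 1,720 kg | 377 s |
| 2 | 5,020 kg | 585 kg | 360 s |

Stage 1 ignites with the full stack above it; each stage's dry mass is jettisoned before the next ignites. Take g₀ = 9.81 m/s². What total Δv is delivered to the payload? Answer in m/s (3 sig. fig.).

Δv ≈ 8330 m/s

Ignition mass of stage 1 = 18,100+1,720 + 5,020+585 + 1,590 = 27,015 kg.
Stage 1: m₀ = 27,015 kg, m_f = 27,015 − 18,100 = 8,915 kg; Δv = 377×9.81×ln(3.03) = 3698.4×1.1087 ≈ 4100 m/s.
Stage 2: m₀ = 7,195 kg, m_f = 7,195 − 5,020 = 2,175 kg; Δv = 360×9.81×ln(3.308) = 3531.6×1.1964 ≈ 4225 m/s.
Total Δv = 4100 + 4225 = 8325 m/s.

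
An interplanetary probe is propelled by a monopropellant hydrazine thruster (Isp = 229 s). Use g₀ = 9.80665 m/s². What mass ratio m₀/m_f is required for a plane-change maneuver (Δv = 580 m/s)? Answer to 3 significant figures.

v_e = Isp · g₀ = 229 × 9.80665 = 2245.7 m/s.
m₀/m_f = exp(Δv / v_e) = exp(580 / 2245.7) = exp(0.2583) = 1.2947.

mass ratio ≈ 1.29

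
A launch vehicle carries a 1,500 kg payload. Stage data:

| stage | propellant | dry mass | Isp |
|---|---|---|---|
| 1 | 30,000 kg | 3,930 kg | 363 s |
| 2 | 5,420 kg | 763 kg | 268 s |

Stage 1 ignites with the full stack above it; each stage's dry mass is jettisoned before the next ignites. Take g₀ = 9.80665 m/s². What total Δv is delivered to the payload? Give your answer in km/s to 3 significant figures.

Δv ≈ 7.76 km/s

Ignition mass of stage 1 = 30,000+3,930 + 5,420+763 + 1,500 = 41,613 kg.
Stage 1: m₀ = 41,613 kg, m_f = 41,613 − 30,000 = 11,613 kg; Δv = 363×9.80665×ln(3.583) = 3559.8×1.2763 ≈ 4543 m/s.
Stage 2: m₀ = 7,683 kg, m_f = 7,683 − 5,420 = 2,263 kg; Δv = 268×9.80665×ln(3.395) = 2628.2×1.2223 ≈ 3212 m/s.
Total Δv = 4543 + 3212 = 7755 m/s.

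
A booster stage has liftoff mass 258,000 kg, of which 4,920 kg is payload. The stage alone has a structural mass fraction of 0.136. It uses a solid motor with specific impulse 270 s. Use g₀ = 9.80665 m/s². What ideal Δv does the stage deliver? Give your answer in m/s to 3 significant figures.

Stage wet mass = m₀ − payload = 258,000 − 4,920 = 253,080 kg.
Stage dry mass = ε × stage wet mass = 0.136 × 253,080 = 34,418.9 kg.
Burnout mass m_f = stage dry + payload = 34,418.9 + 4,920 = 39,338.9 kg.
v_e = Isp · g₀ = 270 × 9.80665 = 2647.8 m/s.
By the Tsiolkovsky rocket equation, Δv = v_e · ln(258,000/39,338.9) = 2647.8 × ln(6.558) = 2647.8 × 1.8807 ≈ 4980 m/s.

Δv ≈ 4980 m/s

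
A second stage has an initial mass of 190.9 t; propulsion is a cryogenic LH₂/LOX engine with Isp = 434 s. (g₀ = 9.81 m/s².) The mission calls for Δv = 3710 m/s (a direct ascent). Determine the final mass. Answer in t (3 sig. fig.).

final mass ≈ 79.9 t

v_e = Isp · g₀ = 434 × 9.81 = 4257.5 m/s.
Using Δv = v_e ln(m₀/m_f): m₀/m_f = exp(Δv / v_e) = exp(3710 / 4257.5) = exp(0.8714) = 2.3902.
m_f = m₀ / 2.3902 = 190.9 / 2.3902 = 79.8678 t.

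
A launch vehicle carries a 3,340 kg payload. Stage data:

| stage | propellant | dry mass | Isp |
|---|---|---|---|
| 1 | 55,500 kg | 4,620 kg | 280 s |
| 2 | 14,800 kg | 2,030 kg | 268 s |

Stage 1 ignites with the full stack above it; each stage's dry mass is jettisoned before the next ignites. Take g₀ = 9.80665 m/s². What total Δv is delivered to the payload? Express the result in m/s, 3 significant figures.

Δv ≈ 6710 m/s

Ignition mass of stage 1 = 55,500+4,620 + 14,800+2,030 + 3,340 = 80,290 kg.
Stage 1: m₀ = 80,290 kg, m_f = 80,290 − 55,500 = 24,790 kg; Δv = 280×9.80665×ln(3.239) = 2745.9×1.1752 ≈ 3227 m/s.
Stage 2: m₀ = 20,170 kg, m_f = 20,170 − 14,800 = 5,370 kg; Δv = 268×9.80665×ln(3.756) = 2628.2×1.3234 ≈ 3478 m/s.
Total Δv = 3227 + 3478 = 6705 m/s.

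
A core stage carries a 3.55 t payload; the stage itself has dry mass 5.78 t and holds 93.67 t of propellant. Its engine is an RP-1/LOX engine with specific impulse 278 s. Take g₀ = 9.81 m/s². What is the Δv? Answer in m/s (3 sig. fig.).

Δv ≈ 6550 m/s

v_e = Isp · g₀ = 278 × 9.81 = 2727.2 m/s.
m₀ = payload + dry + propellant = 3.55 + 5.78 + 93.67 = 103 t.
m_f = payload + dry = 3.55 + 5.78 = 9.33 t.
Δv = v_e · ln(m₀/m_f) = 2727.2 × ln(11.04) = 2727.2 × 2.4015 ≈ 6549.3 m/s.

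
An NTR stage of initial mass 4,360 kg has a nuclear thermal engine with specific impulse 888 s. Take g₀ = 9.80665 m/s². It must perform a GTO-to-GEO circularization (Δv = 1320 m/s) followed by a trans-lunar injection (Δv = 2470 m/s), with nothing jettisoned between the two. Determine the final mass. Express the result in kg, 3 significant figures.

v_e = Isp · g₀ = 888 × 9.80665 = 8708.3 m/s.
After the first burn: m = 4360 × exp(−1320/8708.3) = 4360 × 0.85935 = 3,746.77 kg.
After the second burn: m = 3,746.77 × exp(−2470/8708.3) = 3,746.77 × 0.75304 = 2,821.47 kg.

final mass ≈ 2820 kg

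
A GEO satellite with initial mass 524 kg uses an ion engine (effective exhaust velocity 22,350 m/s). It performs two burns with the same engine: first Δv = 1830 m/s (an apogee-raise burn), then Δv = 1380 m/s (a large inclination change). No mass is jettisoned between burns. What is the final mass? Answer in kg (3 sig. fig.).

After the first burn: m = 524 × exp(−1830/22350.0) = 524 × 0.92138 = 482.803 kg.
After the second burn: m = 482.803 × exp(−1380/22350.0) = 482.803 × 0.94012 = 453.893 kg.

final mass ≈ 454 kg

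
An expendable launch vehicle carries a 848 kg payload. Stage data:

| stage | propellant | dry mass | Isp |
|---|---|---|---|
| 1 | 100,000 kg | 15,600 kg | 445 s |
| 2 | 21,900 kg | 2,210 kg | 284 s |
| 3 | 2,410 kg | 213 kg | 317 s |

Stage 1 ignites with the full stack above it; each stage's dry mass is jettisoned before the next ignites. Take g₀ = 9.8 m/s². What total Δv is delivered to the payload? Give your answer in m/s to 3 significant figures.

Ignition mass of stage 1 = 100,000+15,600 + 21,900+2,210 + 2,410+213 + 848 = 143,181 kg.
Stage 1: m₀ = 143,181 kg, m_f = 143,181 − 100,000 = 43,181 kg; Δv = 445×9.8×ln(3.316) = 4361.0×1.1987 ≈ 5228 m/s.
Stage 2: m₀ = 27,581 kg, m_f = 27,581 − 21,900 = 5,681 kg; Δv = 284×9.8×ln(4.855) = 2783.2×1.5800 ≈ 4397 m/s.
Stage 3: m₀ = 3,471 kg, m_f = 3,471 − 2,410 = 1,061 kg; Δv = 317×9.8×ln(3.271) = 3106.6×1.1852 ≈ 3682 m/s.
Total Δv = 5228 + 4397 + 3682 = 13307 m/s.

Δv ≈ 13300 m/s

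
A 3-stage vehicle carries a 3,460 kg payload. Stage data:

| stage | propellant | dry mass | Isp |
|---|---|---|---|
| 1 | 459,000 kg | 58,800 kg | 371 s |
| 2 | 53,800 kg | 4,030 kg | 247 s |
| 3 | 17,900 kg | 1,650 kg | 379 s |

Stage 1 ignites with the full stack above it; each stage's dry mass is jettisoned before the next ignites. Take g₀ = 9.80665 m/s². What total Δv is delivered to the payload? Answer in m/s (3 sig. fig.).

Ignition mass of stage 1 = 459,000+58,800 + 53,800+4,030 + 17,900+1,650 + 3,460 = 598,640 kg.
Stage 1: m₀ = 598,640 kg, m_f = 598,640 − 459,000 = 139,640 kg; Δv = 371×9.80665×ln(4.287) = 3638.3×1.4556 ≈ 5296 m/s.
Stage 2: m₀ = 80,840 kg, m_f = 80,840 − 53,800 = 27,040 kg; Δv = 247×9.80665×ln(2.99) = 2422.2×1.0952 ≈ 2653 m/s.
Stage 3: m₀ = 23,010 kg, m_f = 23,010 − 17,900 = 5,110 kg; Δv = 379×9.80665×ln(4.503) = 3716.7×1.5047 ≈ 5593 m/s.
Total Δv = 5296 + 2653 + 5593 = 13542 m/s.

Δv ≈ 13500 m/s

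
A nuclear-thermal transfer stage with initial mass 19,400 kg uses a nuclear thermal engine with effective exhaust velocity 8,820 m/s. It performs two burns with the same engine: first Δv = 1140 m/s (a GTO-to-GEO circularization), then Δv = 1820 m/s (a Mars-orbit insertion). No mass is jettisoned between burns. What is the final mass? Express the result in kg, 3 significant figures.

After the first burn: m = 19400 × exp(−1140/8820.0) = 19400 × 0.87875 = 17,047.8 kg.
After the second burn: m = 17,047.8 × exp(−1820/8820.0) = 17,047.8 × 0.81355 = 13,869.2 kg.

final mass ≈ 13900 kg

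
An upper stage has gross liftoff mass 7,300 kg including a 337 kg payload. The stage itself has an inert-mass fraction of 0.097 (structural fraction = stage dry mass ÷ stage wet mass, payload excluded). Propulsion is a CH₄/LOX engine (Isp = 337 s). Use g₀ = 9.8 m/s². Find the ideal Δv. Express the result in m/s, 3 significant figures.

Stage wet mass = m₀ − payload = 7,300 − 337 = 6,963 kg.
Stage dry mass = ε × stage wet mass = 0.097 × 6,963 = 675.411 kg.
Burnout mass m_f = stage dry + payload = 675.411 + 337 = 1,012.411 kg.
v_e = Isp · g₀ = 337 × 9.8 = 3302.6 m/s.
Rocket equation: Δv = v_e · ln(7,300/1,012.411) = 3302.6 × ln(7.211) = 3302.6 × 1.9755 ≈ 6524 m/s.

Δv ≈ 6520 m/s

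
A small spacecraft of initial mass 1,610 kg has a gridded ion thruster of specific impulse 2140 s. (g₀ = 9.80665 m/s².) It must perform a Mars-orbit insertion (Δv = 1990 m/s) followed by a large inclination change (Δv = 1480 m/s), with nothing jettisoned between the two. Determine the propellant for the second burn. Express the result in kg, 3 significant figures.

v_e = Isp · g₀ = 2140 × 9.80665 = 20986.2 m/s.
After the first burn: m = 1610 × exp(−1990/20986.2) = 1610 × 0.90953 = 1,464.34 kg.
After the second burn: m = 1,464.34 × exp(−1480/20986.2) = 1,464.34 × 0.93191 = 1,364.63 kg.
Second-burn propellant = 1,464.34 − 1,364.63 = 99.71 kg.

propellant for the second burn ≈ 99.7 kg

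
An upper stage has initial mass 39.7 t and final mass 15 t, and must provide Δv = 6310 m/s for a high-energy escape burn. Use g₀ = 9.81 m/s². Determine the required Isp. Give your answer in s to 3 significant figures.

Isp ≈ 661 s

ln(m₀/m_f) = ln(39700/15000) = ln(2.647) = 0.9733.
v_e = Δv / ln(m₀/m_f) = 6310 / 0.9733 = 6483.1 m/s.
Isp = v_e / g₀ = 6483.1 / 9.81 = 660.9 s.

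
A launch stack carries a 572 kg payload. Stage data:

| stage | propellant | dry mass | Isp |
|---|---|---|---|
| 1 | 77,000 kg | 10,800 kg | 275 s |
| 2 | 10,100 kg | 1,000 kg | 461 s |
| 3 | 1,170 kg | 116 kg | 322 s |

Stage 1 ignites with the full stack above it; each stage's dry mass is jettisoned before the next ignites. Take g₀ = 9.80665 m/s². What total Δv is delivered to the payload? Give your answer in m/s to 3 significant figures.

Δv ≈ 13900 m/s

Ignition mass of stage 1 = 77,000+10,800 + 10,100+1,000 + 1,170+116 + 572 = 100,758 kg.
Stage 1: m₀ = 100,758 kg, m_f = 100,758 − 77,000 = 23,758 kg; Δv = 275×9.80665×ln(4.241) = 2696.8×1.4448 ≈ 3896 m/s.
Stage 2: m₀ = 12,958 kg, m_f = 12,958 − 10,100 = 2,858 kg; Δv = 461×9.80665×ln(4.534) = 4520.9×1.5116 ≈ 6834 m/s.
Stage 3: m₀ = 1,858 kg, m_f = 1,858 − 1,170 = 688 kg; Δv = 322×9.80665×ln(2.701) = 3157.7×0.9935 ≈ 3137 m/s.
Total Δv = 3896 + 6834 + 3137 = 13867 m/s.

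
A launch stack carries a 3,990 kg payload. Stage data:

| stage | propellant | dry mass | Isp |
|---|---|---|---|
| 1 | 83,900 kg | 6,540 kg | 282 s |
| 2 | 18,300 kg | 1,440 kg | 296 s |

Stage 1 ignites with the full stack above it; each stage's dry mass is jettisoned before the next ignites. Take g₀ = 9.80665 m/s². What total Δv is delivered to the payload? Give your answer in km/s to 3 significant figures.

Ignition mass of stage 1 = 83,900+6,540 + 18,300+1,440 + 3,990 = 114,170 kg.
Stage 1: m₀ = 114,170 kg, m_f = 114,170 − 83,900 = 30,270 kg; Δv = 282×9.80665×ln(3.772) = 2765.5×1.3275 ≈ 3671 m/s.
Stage 2: m₀ = 23,730 kg, m_f = 23,730 − 18,300 = 5,430 kg; Δv = 296×9.80665×ln(4.37) = 2902.8×1.4748 ≈ 4281 m/s.
Total Δv = 3671 + 4281 = 7952 m/s.

Δv ≈ 7.95 km/s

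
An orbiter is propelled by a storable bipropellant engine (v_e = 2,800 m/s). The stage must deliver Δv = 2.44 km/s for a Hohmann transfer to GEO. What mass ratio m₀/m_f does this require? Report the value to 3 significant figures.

mass ratio ≈ 2.39

m₀/m_f = exp(Δv / v_e) = exp(2440 / 2800.0) = exp(0.8714) = 2.3903.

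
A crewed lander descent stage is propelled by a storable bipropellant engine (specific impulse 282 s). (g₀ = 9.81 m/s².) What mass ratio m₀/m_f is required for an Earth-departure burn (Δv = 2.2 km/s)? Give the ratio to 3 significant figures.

v_e = Isp · g₀ = 282 × 9.81 = 2766.4 m/s.
From the ideal rocket equation, m₀/m_f = exp(Δv / v_e) = exp(2200 / 2766.4) = exp(0.7953) = 2.2150.

mass ratio ≈ 2.21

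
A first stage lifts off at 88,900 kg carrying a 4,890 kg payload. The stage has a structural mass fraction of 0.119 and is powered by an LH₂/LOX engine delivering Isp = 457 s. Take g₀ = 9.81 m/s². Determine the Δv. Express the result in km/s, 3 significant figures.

Stage wet mass = m₀ − payload = 88,900 − 4,890 = 84,010 kg.
Stage dry mass = ε × stage wet mass = 0.119 × 84,010 = 9,997.19 kg.
Burnout mass m_f = stage dry + payload = 9,997.19 + 4,890 = 14,887.19 kg.
v_e = Isp · g₀ = 457 × 9.81 = 4483.2 m/s.
Δv = v_e · ln(88,900/14,887.19) = 4483.2 × ln(5.972) = 4483.2 × 1.7870 ≈ 8011 m/s.

Δv ≈ 8.01 km/s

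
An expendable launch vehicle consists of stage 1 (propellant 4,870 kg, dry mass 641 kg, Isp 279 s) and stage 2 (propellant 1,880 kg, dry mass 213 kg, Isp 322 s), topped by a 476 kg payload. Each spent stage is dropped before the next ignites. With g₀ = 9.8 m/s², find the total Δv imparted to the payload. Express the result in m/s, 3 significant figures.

Δv ≈ 6680 m/s

Ignition mass of stage 1 = 4,870+641 + 1,880+213 + 476 = 8,080 kg.
Stage 1: m₀ = 8,080 kg, m_f = 8,080 − 4,870 = 3,210 kg; Δv = 279×9.8×ln(2.517) = 2734.2×0.9231 ≈ 2524 m/s.
Stage 2: m₀ = 2,569 kg, m_f = 2,569 − 1,880 = 689 kg; Δv = 322×9.8×ln(3.729) = 3155.6×1.3160 ≈ 4153 m/s.
Total Δv = 2524 + 4153 = 6677 m/s.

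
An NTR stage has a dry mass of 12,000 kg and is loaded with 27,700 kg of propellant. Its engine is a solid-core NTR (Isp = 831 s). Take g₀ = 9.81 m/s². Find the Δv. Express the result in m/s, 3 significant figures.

Δv ≈ 9750 m/s

v_e = Isp · g₀ = 831 × 9.81 = 8152.1 m/s.
m₀ = m_dry + m_prop = 12,000 + 27,700 = 39,700 kg.
Using Δv = v_e ln(m₀/m_f): Δv = v_e · ln(m₀/m_f) = 8152.1 × ln(3.308) = 8152.1 × 1.1964 ≈ 9753.5 m/s.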